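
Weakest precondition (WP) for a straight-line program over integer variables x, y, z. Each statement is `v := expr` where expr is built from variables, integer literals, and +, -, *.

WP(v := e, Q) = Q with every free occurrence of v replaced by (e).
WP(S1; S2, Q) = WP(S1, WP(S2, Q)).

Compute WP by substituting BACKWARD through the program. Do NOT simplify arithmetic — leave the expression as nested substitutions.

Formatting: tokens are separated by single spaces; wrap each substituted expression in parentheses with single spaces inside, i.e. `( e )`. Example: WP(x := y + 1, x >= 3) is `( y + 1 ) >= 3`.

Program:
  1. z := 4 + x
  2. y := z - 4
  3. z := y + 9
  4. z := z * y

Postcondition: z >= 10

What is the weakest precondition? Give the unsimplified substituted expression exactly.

post: z >= 10
stmt 4: z := z * y  -- replace 1 occurrence(s) of z with (z * y)
  => ( z * y ) >= 10
stmt 3: z := y + 9  -- replace 1 occurrence(s) of z with (y + 9)
  => ( ( y + 9 ) * y ) >= 10
stmt 2: y := z - 4  -- replace 2 occurrence(s) of y with (z - 4)
  => ( ( ( z - 4 ) + 9 ) * ( z - 4 ) ) >= 10
stmt 1: z := 4 + x  -- replace 2 occurrence(s) of z with (4 + x)
  => ( ( ( ( 4 + x ) - 4 ) + 9 ) * ( ( 4 + x ) - 4 ) ) >= 10

Answer: ( ( ( ( 4 + x ) - 4 ) + 9 ) * ( ( 4 + x ) - 4 ) ) >= 10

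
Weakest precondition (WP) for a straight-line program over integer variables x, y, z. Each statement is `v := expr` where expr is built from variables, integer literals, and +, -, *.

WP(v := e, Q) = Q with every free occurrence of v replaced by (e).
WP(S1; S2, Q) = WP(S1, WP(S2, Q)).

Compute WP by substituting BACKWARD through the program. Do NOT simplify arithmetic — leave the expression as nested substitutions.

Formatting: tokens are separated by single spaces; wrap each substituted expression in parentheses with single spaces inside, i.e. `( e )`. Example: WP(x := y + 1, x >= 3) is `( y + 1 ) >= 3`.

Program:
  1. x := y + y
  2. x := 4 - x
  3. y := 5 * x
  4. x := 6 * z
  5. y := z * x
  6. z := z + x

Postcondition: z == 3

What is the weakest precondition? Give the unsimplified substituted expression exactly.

post: z == 3
stmt 6: z := z + x  -- replace 1 occurrence(s) of z with (z + x)
  => ( z + x ) == 3
stmt 5: y := z * x  -- replace 0 occurrence(s) of y with (z * x)
  => ( z + x ) == 3
stmt 4: x := 6 * z  -- replace 1 occurrence(s) of x with (6 * z)
  => ( z + ( 6 * z ) ) == 3
stmt 3: y := 5 * x  -- replace 0 occurrence(s) of y with (5 * x)
  => ( z + ( 6 * z ) ) == 3
stmt 2: x := 4 - x  -- replace 0 occurrence(s) of x with (4 - x)
  => ( z + ( 6 * z ) ) == 3
stmt 1: x := y + y  -- replace 0 occurrence(s) of x with (y + y)
  => ( z + ( 6 * z ) ) == 3

Answer: ( z + ( 6 * z ) ) == 3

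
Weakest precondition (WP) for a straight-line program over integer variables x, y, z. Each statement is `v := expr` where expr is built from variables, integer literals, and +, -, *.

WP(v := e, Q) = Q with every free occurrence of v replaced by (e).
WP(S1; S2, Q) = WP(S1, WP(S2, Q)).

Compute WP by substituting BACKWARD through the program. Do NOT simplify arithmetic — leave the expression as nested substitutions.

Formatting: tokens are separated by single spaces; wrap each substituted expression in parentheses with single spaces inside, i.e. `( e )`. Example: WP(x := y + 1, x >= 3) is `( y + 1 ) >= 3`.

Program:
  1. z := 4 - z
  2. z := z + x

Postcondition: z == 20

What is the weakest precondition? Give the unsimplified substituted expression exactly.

post: z == 20
stmt 2: z := z + x  -- replace 1 occurrence(s) of z with (z + x)
  => ( z + x ) == 20
stmt 1: z := 4 - z  -- replace 1 occurrence(s) of z with (4 - z)
  => ( ( 4 - z ) + x ) == 20

Answer: ( ( 4 - z ) + x ) == 20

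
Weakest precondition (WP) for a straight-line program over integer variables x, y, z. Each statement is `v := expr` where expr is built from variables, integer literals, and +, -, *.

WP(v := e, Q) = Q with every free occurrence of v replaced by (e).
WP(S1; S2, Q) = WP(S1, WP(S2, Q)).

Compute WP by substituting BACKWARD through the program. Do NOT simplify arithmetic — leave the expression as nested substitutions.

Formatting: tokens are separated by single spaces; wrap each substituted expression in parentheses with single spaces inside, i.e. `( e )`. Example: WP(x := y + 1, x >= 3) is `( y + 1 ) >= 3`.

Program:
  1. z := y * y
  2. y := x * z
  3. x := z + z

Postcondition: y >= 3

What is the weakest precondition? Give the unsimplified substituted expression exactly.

post: y >= 3
stmt 3: x := z + z  -- replace 0 occurrence(s) of x with (z + z)
  => y >= 3
stmt 2: y := x * z  -- replace 1 occurrence(s) of y with (x * z)
  => ( x * z ) >= 3
stmt 1: z := y * y  -- replace 1 occurrence(s) of z with (y * y)
  => ( x * ( y * y ) ) >= 3

Answer: ( x * ( y * y ) ) >= 3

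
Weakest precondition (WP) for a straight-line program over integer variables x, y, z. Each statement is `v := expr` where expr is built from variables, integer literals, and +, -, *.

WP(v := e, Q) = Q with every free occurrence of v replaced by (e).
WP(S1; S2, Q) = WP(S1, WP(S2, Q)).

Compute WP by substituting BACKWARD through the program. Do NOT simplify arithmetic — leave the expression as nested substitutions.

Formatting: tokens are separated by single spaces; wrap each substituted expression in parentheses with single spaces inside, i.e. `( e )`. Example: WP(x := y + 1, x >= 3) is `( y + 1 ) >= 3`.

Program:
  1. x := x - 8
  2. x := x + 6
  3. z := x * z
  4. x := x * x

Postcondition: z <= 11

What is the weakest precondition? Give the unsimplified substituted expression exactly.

post: z <= 11
stmt 4: x := x * x  -- replace 0 occurrence(s) of x with (x * x)
  => z <= 11
stmt 3: z := x * z  -- replace 1 occurrence(s) of z with (x * z)
  => ( x * z ) <= 11
stmt 2: x := x + 6  -- replace 1 occurrence(s) of x with (x + 6)
  => ( ( x + 6 ) * z ) <= 11
stmt 1: x := x - 8  -- replace 1 occurrence(s) of x with (x - 8)
  => ( ( ( x - 8 ) + 6 ) * z ) <= 11

Answer: ( ( ( x - 8 ) + 6 ) * z ) <= 11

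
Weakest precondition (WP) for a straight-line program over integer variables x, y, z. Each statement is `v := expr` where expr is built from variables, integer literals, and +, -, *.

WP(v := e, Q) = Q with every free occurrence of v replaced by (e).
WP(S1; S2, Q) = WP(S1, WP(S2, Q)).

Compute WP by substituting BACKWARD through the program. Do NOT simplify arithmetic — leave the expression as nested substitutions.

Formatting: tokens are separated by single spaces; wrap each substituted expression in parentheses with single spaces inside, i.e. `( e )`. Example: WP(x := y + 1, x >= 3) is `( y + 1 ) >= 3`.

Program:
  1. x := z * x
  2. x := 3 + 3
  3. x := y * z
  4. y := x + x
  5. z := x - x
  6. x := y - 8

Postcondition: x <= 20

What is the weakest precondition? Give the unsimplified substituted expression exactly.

Answer: ( ( ( y * z ) + ( y * z ) ) - 8 ) <= 20

Derivation:
post: x <= 20
stmt 6: x := y - 8  -- replace 1 occurrence(s) of x with (y - 8)
  => ( y - 8 ) <= 20
stmt 5: z := x - x  -- replace 0 occurrence(s) of z with (x - x)
  => ( y - 8 ) <= 20
stmt 4: y := x + x  -- replace 1 occurrence(s) of y with (x + x)
  => ( ( x + x ) - 8 ) <= 20
stmt 3: x := y * z  -- replace 2 occurrence(s) of x with (y * z)
  => ( ( ( y * z ) + ( y * z ) ) - 8 ) <= 20
stmt 2: x := 3 + 3  -- replace 0 occurrence(s) of x with (3 + 3)
  => ( ( ( y * z ) + ( y * z ) ) - 8 ) <= 20
stmt 1: x := z * x  -- replace 0 occurrence(s) of x with (z * x)
  => ( ( ( y * z ) + ( y * z ) ) - 8 ) <= 20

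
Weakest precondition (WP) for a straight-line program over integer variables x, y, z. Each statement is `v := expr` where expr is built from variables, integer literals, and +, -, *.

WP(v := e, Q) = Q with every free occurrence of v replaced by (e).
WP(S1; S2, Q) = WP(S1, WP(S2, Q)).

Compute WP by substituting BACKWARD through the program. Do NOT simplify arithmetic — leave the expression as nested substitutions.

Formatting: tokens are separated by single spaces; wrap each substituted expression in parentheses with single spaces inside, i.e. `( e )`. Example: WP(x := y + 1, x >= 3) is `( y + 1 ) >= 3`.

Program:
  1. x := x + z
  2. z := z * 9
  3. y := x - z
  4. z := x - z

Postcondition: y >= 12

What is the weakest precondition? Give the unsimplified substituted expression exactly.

Answer: ( ( x + z ) - ( z * 9 ) ) >= 12

Derivation:
post: y >= 12
stmt 4: z := x - z  -- replace 0 occurrence(s) of z with (x - z)
  => y >= 12
stmt 3: y := x - z  -- replace 1 occurrence(s) of y with (x - z)
  => ( x - z ) >= 12
stmt 2: z := z * 9  -- replace 1 occurrence(s) of z with (z * 9)
  => ( x - ( z * 9 ) ) >= 12
stmt 1: x := x + z  -- replace 1 occurrence(s) of x with (x + z)
  => ( ( x + z ) - ( z * 9 ) ) >= 12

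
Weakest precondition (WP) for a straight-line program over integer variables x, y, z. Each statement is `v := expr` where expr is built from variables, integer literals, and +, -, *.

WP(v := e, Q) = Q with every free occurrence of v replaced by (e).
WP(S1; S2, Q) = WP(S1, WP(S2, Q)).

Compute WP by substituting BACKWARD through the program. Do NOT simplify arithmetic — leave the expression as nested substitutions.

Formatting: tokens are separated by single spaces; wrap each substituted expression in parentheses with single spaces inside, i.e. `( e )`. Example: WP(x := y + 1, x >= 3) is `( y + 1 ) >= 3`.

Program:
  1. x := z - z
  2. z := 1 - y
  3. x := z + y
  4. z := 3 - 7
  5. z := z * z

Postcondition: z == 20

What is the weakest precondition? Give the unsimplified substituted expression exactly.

post: z == 20
stmt 5: z := z * z  -- replace 1 occurrence(s) of z with (z * z)
  => ( z * z ) == 20
stmt 4: z := 3 - 7  -- replace 2 occurrence(s) of z with (3 - 7)
  => ( ( 3 - 7 ) * ( 3 - 7 ) ) == 20
stmt 3: x := z + y  -- replace 0 occurrence(s) of x with (z + y)
  => ( ( 3 - 7 ) * ( 3 - 7 ) ) == 20
stmt 2: z := 1 - y  -- replace 0 occurrence(s) of z with (1 - y)
  => ( ( 3 - 7 ) * ( 3 - 7 ) ) == 20
stmt 1: x := z - z  -- replace 0 occurrence(s) of x with (z - z)
  => ( ( 3 - 7 ) * ( 3 - 7 ) ) == 20

Answer: ( ( 3 - 7 ) * ( 3 - 7 ) ) == 20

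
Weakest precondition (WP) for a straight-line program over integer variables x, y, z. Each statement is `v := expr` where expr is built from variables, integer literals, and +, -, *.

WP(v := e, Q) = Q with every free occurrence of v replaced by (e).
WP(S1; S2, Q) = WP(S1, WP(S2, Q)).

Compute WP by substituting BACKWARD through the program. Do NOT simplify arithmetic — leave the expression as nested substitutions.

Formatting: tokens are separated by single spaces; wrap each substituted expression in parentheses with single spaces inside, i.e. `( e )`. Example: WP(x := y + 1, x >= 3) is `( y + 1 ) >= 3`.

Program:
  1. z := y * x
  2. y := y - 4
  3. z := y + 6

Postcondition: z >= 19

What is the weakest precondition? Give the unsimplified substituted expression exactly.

Answer: ( ( y - 4 ) + 6 ) >= 19

Derivation:
post: z >= 19
stmt 3: z := y + 6  -- replace 1 occurrence(s) of z with (y + 6)
  => ( y + 6 ) >= 19
stmt 2: y := y - 4  -- replace 1 occurrence(s) of y with (y - 4)
  => ( ( y - 4 ) + 6 ) >= 19
stmt 1: z := y * x  -- replace 0 occurrence(s) of z with (y * x)
  => ( ( y - 4 ) + 6 ) >= 19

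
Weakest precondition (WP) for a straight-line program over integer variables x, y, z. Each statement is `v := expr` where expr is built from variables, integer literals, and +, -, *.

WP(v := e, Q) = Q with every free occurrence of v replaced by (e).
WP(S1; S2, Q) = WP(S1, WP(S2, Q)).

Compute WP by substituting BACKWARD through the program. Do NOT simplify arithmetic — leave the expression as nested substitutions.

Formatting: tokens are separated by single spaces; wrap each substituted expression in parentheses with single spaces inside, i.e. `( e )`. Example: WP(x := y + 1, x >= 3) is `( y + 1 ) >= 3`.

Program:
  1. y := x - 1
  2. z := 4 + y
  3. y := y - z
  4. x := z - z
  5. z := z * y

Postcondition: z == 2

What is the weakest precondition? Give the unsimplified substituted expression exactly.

post: z == 2
stmt 5: z := z * y  -- replace 1 occurrence(s) of z with (z * y)
  => ( z * y ) == 2
stmt 4: x := z - z  -- replace 0 occurrence(s) of x with (z - z)
  => ( z * y ) == 2
stmt 3: y := y - z  -- replace 1 occurrence(s) of y with (y - z)
  => ( z * ( y - z ) ) == 2
stmt 2: z := 4 + y  -- replace 2 occurrence(s) of z with (4 + y)
  => ( ( 4 + y ) * ( y - ( 4 + y ) ) ) == 2
stmt 1: y := x - 1  -- replace 3 occurrence(s) of y with (x - 1)
  => ( ( 4 + ( x - 1 ) ) * ( ( x - 1 ) - ( 4 + ( x - 1 ) ) ) ) == 2

Answer: ( ( 4 + ( x - 1 ) ) * ( ( x - 1 ) - ( 4 + ( x - 1 ) ) ) ) == 2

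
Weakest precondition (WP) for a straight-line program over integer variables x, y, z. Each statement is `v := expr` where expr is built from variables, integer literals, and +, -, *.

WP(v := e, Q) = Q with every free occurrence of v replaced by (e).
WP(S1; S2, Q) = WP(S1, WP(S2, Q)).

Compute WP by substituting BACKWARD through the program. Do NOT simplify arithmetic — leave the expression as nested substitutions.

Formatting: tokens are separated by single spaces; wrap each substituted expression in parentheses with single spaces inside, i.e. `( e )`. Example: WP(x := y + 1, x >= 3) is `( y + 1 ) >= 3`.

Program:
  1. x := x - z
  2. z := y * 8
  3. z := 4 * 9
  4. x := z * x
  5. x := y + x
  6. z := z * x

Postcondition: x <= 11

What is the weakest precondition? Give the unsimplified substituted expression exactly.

post: x <= 11
stmt 6: z := z * x  -- replace 0 occurrence(s) of z with (z * x)
  => x <= 11
stmt 5: x := y + x  -- replace 1 occurrence(s) of x with (y + x)
  => ( y + x ) <= 11
stmt 4: x := z * x  -- replace 1 occurrence(s) of x with (z * x)
  => ( y + ( z * x ) ) <= 11
stmt 3: z := 4 * 9  -- replace 1 occurrence(s) of z with (4 * 9)
  => ( y + ( ( 4 * 9 ) * x ) ) <= 11
stmt 2: z := y * 8  -- replace 0 occurrence(s) of z with (y * 8)
  => ( y + ( ( 4 * 9 ) * x ) ) <= 11
stmt 1: x := x - z  -- replace 1 occurrence(s) of x with (x - z)
  => ( y + ( ( 4 * 9 ) * ( x - z ) ) ) <= 11

Answer: ( y + ( ( 4 * 9 ) * ( x - z ) ) ) <= 11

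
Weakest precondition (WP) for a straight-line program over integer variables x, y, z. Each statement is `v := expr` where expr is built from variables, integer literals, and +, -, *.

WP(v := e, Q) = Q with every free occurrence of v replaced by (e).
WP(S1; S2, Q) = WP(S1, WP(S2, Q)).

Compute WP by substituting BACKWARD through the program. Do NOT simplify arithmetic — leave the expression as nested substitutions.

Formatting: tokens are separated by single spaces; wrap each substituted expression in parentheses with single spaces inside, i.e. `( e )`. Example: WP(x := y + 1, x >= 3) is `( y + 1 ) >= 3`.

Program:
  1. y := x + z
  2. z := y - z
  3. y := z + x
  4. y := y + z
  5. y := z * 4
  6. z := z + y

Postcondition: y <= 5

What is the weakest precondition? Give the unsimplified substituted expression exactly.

Answer: ( ( ( x + z ) - z ) * 4 ) <= 5

Derivation:
post: y <= 5
stmt 6: z := z + y  -- replace 0 occurrence(s) of z with (z + y)
  => y <= 5
stmt 5: y := z * 4  -- replace 1 occurrence(s) of y with (z * 4)
  => ( z * 4 ) <= 5
stmt 4: y := y + z  -- replace 0 occurrence(s) of y with (y + z)
  => ( z * 4 ) <= 5
stmt 3: y := z + x  -- replace 0 occurrence(s) of y with (z + x)
  => ( z * 4 ) <= 5
stmt 2: z := y - z  -- replace 1 occurrence(s) of z with (y - z)
  => ( ( y - z ) * 4 ) <= 5
stmt 1: y := x + z  -- replace 1 occurrence(s) of y with (x + z)
  => ( ( ( x + z ) - z ) * 4 ) <= 5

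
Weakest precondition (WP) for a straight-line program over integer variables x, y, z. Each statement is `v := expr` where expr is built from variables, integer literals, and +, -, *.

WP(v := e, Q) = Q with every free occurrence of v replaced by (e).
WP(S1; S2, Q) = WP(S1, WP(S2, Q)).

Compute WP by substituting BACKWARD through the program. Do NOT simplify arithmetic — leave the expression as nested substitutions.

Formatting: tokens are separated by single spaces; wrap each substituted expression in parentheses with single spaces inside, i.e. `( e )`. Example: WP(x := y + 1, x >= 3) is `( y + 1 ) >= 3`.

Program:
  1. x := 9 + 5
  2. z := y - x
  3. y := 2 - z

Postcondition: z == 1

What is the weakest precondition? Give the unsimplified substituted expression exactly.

Answer: ( y - ( 9 + 5 ) ) == 1

Derivation:
post: z == 1
stmt 3: y := 2 - z  -- replace 0 occurrence(s) of y with (2 - z)
  => z == 1
stmt 2: z := y - x  -- replace 1 occurrence(s) of z with (y - x)
  => ( y - x ) == 1
stmt 1: x := 9 + 5  -- replace 1 occurrence(s) of x with (9 + 5)
  => ( y - ( 9 + 5 ) ) == 1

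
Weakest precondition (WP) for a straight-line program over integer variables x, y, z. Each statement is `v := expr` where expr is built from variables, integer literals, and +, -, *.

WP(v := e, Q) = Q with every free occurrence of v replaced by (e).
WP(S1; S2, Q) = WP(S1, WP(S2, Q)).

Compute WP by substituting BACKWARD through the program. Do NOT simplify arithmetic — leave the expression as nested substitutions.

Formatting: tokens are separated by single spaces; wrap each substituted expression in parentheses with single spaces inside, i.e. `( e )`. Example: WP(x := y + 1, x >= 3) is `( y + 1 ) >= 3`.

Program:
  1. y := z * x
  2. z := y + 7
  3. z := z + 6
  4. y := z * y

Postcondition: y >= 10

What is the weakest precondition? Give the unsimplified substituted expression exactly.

Answer: ( ( ( ( z * x ) + 7 ) + 6 ) * ( z * x ) ) >= 10

Derivation:
post: y >= 10
stmt 4: y := z * y  -- replace 1 occurrence(s) of y with (z * y)
  => ( z * y ) >= 10
stmt 3: z := z + 6  -- replace 1 occurrence(s) of z with (z + 6)
  => ( ( z + 6 ) * y ) >= 10
stmt 2: z := y + 7  -- replace 1 occurrence(s) of z with (y + 7)
  => ( ( ( y + 7 ) + 6 ) * y ) >= 10
stmt 1: y := z * x  -- replace 2 occurrence(s) of y with (z * x)
  => ( ( ( ( z * x ) + 7 ) + 6 ) * ( z * x ) ) >= 10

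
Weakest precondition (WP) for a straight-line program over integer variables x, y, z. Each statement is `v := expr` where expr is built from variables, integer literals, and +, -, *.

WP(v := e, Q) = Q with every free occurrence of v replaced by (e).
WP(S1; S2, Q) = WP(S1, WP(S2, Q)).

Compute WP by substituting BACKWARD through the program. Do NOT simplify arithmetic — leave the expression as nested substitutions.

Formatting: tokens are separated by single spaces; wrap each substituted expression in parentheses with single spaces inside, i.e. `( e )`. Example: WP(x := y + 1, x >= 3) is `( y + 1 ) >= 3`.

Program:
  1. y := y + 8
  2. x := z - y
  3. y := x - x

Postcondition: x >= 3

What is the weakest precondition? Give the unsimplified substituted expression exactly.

Answer: ( z - ( y + 8 ) ) >= 3

Derivation:
post: x >= 3
stmt 3: y := x - x  -- replace 0 occurrence(s) of y with (x - x)
  => x >= 3
stmt 2: x := z - y  -- replace 1 occurrence(s) of x with (z - y)
  => ( z - y ) >= 3
stmt 1: y := y + 8  -- replace 1 occurrence(s) of y with (y + 8)
  => ( z - ( y + 8 ) ) >= 3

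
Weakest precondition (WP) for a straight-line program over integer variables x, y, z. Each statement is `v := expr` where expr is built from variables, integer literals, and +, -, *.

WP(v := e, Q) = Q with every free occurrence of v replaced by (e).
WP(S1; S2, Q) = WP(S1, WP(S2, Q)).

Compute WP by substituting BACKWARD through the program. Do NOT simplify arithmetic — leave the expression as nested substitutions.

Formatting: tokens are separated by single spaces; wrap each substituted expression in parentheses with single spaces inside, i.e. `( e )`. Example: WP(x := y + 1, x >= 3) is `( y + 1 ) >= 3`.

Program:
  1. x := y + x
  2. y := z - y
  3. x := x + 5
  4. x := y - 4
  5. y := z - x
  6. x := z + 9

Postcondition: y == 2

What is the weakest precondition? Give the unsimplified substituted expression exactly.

post: y == 2
stmt 6: x := z + 9  -- replace 0 occurrence(s) of x with (z + 9)
  => y == 2
stmt 5: y := z - x  -- replace 1 occurrence(s) of y with (z - x)
  => ( z - x ) == 2
stmt 4: x := y - 4  -- replace 1 occurrence(s) of x with (y - 4)
  => ( z - ( y - 4 ) ) == 2
stmt 3: x := x + 5  -- replace 0 occurrence(s) of x with (x + 5)
  => ( z - ( y - 4 ) ) == 2
stmt 2: y := z - y  -- replace 1 occurrence(s) of y with (z - y)
  => ( z - ( ( z - y ) - 4 ) ) == 2
stmt 1: x := y + x  -- replace 0 occurrence(s) of x with (y + x)
  => ( z - ( ( z - y ) - 4 ) ) == 2

Answer: ( z - ( ( z - y ) - 4 ) ) == 2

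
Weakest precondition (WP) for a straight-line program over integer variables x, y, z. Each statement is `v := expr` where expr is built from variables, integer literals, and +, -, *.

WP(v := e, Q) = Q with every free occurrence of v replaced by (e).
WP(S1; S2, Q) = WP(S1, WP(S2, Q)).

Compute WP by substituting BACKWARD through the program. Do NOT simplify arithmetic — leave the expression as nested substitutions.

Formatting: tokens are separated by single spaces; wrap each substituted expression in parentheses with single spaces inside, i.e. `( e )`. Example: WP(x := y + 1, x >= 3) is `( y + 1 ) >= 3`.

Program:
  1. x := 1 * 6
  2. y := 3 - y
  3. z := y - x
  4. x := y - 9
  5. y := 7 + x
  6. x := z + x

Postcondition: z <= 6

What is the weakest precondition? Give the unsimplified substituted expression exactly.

Answer: ( ( 3 - y ) - ( 1 * 6 ) ) <= 6

Derivation:
post: z <= 6
stmt 6: x := z + x  -- replace 0 occurrence(s) of x with (z + x)
  => z <= 6
stmt 5: y := 7 + x  -- replace 0 occurrence(s) of y with (7 + x)
  => z <= 6
stmt 4: x := y - 9  -- replace 0 occurrence(s) of x with (y - 9)
  => z <= 6
stmt 3: z := y - x  -- replace 1 occurrence(s) of z with (y - x)
  => ( y - x ) <= 6
stmt 2: y := 3 - y  -- replace 1 occurrence(s) of y with (3 - y)
  => ( ( 3 - y ) - x ) <= 6
stmt 1: x := 1 * 6  -- replace 1 occurrence(s) of x with (1 * 6)
  => ( ( 3 - y ) - ( 1 * 6 ) ) <= 6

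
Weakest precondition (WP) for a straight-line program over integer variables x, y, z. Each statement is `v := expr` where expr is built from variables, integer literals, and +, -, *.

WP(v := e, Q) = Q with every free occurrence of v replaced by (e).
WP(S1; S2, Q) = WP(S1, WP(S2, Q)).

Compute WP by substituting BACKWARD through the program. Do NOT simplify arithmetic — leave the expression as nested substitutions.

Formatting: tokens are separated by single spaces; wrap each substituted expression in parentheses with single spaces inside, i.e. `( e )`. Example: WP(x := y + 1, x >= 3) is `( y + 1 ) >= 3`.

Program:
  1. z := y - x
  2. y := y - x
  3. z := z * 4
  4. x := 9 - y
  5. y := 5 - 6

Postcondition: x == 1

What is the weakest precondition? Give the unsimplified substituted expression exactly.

post: x == 1
stmt 5: y := 5 - 6  -- replace 0 occurrence(s) of y with (5 - 6)
  => x == 1
stmt 4: x := 9 - y  -- replace 1 occurrence(s) of x with (9 - y)
  => ( 9 - y ) == 1
stmt 3: z := z * 4  -- replace 0 occurrence(s) of z with (z * 4)
  => ( 9 - y ) == 1
stmt 2: y := y - x  -- replace 1 occurrence(s) of y with (y - x)
  => ( 9 - ( y - x ) ) == 1
stmt 1: z := y - x  -- replace 0 occurrence(s) of z with (y - x)
  => ( 9 - ( y - x ) ) == 1

Answer: ( 9 - ( y - x ) ) == 1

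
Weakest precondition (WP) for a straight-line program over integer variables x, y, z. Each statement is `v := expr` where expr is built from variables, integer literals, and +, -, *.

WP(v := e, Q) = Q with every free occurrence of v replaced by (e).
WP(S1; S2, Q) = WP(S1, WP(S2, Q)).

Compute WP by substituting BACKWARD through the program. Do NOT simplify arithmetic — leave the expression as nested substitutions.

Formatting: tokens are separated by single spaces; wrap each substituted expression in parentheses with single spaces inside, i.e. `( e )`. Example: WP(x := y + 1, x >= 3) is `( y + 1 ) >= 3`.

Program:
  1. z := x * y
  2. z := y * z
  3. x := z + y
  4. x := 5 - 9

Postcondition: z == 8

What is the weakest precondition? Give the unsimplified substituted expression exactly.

post: z == 8
stmt 4: x := 5 - 9  -- replace 0 occurrence(s) of x with (5 - 9)
  => z == 8
stmt 3: x := z + y  -- replace 0 occurrence(s) of x with (z + y)
  => z == 8
stmt 2: z := y * z  -- replace 1 occurrence(s) of z with (y * z)
  => ( y * z ) == 8
stmt 1: z := x * y  -- replace 1 occurrence(s) of z with (x * y)
  => ( y * ( x * y ) ) == 8

Answer: ( y * ( x * y ) ) == 8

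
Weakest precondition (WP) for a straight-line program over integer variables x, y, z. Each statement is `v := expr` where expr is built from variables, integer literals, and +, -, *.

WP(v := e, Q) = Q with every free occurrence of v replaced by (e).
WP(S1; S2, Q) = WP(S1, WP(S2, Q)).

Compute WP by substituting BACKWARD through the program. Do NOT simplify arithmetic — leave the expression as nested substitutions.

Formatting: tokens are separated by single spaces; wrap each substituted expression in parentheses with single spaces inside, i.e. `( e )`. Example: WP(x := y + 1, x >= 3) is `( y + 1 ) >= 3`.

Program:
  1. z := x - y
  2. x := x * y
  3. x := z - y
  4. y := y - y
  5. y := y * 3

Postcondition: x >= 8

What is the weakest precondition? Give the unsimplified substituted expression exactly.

Answer: ( ( x - y ) - y ) >= 8

Derivation:
post: x >= 8
stmt 5: y := y * 3  -- replace 0 occurrence(s) of y with (y * 3)
  => x >= 8
stmt 4: y := y - y  -- replace 0 occurrence(s) of y with (y - y)
  => x >= 8
stmt 3: x := z - y  -- replace 1 occurrence(s) of x with (z - y)
  => ( z - y ) >= 8
stmt 2: x := x * y  -- replace 0 occurrence(s) of x with (x * y)
  => ( z - y ) >= 8
stmt 1: z := x - y  -- replace 1 occurrence(s) of z with (x - y)
  => ( ( x - y ) - y ) >= 8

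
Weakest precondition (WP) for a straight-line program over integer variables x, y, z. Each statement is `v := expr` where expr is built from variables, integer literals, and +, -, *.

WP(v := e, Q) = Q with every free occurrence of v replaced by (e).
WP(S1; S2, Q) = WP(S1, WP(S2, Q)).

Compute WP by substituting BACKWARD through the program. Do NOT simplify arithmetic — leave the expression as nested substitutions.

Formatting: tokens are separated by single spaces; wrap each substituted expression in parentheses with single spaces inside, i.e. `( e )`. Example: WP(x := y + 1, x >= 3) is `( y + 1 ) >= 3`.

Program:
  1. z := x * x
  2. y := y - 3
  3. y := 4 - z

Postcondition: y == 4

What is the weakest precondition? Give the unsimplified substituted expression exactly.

post: y == 4
stmt 3: y := 4 - z  -- replace 1 occurrence(s) of y with (4 - z)
  => ( 4 - z ) == 4
stmt 2: y := y - 3  -- replace 0 occurrence(s) of y with (y - 3)
  => ( 4 - z ) == 4
stmt 1: z := x * x  -- replace 1 occurrence(s) of z with (x * x)
  => ( 4 - ( x * x ) ) == 4

Answer: ( 4 - ( x * x ) ) == 4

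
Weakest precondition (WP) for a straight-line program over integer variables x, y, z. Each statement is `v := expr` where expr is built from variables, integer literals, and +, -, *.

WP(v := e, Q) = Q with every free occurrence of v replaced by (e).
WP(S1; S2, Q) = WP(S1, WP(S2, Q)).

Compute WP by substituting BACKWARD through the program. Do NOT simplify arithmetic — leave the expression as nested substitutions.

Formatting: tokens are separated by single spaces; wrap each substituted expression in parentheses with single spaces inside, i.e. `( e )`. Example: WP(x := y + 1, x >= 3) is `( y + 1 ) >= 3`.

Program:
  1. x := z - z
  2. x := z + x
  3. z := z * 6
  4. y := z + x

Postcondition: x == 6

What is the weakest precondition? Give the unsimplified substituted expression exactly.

post: x == 6
stmt 4: y := z + x  -- replace 0 occurrence(s) of y with (z + x)
  => x == 6
stmt 3: z := z * 6  -- replace 0 occurrence(s) of z with (z * 6)
  => x == 6
stmt 2: x := z + x  -- replace 1 occurrence(s) of x with (z + x)
  => ( z + x ) == 6
stmt 1: x := z - z  -- replace 1 occurrence(s) of x with (z - z)
  => ( z + ( z - z ) ) == 6

Answer: ( z + ( z - z ) ) == 6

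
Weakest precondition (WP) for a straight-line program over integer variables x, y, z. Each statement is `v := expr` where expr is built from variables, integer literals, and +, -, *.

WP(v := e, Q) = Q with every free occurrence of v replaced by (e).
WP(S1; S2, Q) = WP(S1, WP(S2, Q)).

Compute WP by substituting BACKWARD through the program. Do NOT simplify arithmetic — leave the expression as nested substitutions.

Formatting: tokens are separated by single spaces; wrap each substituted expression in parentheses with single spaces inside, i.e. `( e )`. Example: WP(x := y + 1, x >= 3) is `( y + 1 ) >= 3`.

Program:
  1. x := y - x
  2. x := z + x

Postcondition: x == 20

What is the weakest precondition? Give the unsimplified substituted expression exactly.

post: x == 20
stmt 2: x := z + x  -- replace 1 occurrence(s) of x with (z + x)
  => ( z + x ) == 20
stmt 1: x := y - x  -- replace 1 occurrence(s) of x with (y - x)
  => ( z + ( y - x ) ) == 20

Answer: ( z + ( y - x ) ) == 20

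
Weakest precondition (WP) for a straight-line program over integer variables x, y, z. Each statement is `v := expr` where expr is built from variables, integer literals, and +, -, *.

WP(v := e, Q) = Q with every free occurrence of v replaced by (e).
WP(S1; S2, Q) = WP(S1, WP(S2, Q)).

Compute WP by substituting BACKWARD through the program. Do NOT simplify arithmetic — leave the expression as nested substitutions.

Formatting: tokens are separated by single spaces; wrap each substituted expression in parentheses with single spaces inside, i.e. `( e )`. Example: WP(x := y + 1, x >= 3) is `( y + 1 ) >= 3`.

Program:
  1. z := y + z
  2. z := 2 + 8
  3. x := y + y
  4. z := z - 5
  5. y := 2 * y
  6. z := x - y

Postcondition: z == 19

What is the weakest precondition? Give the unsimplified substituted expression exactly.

post: z == 19
stmt 6: z := x - y  -- replace 1 occurrence(s) of z with (x - y)
  => ( x - y ) == 19
stmt 5: y := 2 * y  -- replace 1 occurrence(s) of y with (2 * y)
  => ( x - ( 2 * y ) ) == 19
stmt 4: z := z - 5  -- replace 0 occurrence(s) of z with (z - 5)
  => ( x - ( 2 * y ) ) == 19
stmt 3: x := y + y  -- replace 1 occurrence(s) of x with (y + y)
  => ( ( y + y ) - ( 2 * y ) ) == 19
stmt 2: z := 2 + 8  -- replace 0 occurrence(s) of z with (2 + 8)
  => ( ( y + y ) - ( 2 * y ) ) == 19
stmt 1: z := y + z  -- replace 0 occurrence(s) of z with (y + z)
  => ( ( y + y ) - ( 2 * y ) ) == 19

Answer: ( ( y + y ) - ( 2 * y ) ) == 19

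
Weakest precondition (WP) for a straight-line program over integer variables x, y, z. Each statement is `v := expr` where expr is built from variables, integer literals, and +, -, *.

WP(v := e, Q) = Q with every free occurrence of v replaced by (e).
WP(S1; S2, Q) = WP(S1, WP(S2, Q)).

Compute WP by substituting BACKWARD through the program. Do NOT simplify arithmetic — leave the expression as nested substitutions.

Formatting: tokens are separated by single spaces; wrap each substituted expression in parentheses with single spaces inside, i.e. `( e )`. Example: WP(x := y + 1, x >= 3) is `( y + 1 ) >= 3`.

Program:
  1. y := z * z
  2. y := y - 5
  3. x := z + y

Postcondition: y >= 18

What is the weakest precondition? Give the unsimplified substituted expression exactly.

Answer: ( ( z * z ) - 5 ) >= 18

Derivation:
post: y >= 18
stmt 3: x := z + y  -- replace 0 occurrence(s) of x with (z + y)
  => y >= 18
stmt 2: y := y - 5  -- replace 1 occurrence(s) of y with (y - 5)
  => ( y - 5 ) >= 18
stmt 1: y := z * z  -- replace 1 occurrence(s) of y with (z * z)
  => ( ( z * z ) - 5 ) >= 18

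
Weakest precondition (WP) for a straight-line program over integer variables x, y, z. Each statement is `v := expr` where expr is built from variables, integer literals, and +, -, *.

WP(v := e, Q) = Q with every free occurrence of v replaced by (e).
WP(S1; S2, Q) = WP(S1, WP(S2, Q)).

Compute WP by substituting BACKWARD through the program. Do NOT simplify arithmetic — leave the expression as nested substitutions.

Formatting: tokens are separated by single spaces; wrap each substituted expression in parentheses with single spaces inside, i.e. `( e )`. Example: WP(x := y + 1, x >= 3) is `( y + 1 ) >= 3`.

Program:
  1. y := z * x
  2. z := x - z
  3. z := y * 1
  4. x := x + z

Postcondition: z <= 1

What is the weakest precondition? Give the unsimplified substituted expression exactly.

Answer: ( ( z * x ) * 1 ) <= 1

Derivation:
post: z <= 1
stmt 4: x := x + z  -- replace 0 occurrence(s) of x with (x + z)
  => z <= 1
stmt 3: z := y * 1  -- replace 1 occurrence(s) of z with (y * 1)
  => ( y * 1 ) <= 1
stmt 2: z := x - z  -- replace 0 occurrence(s) of z with (x - z)
  => ( y * 1 ) <= 1
stmt 1: y := z * x  -- replace 1 occurrence(s) of y with (z * x)
  => ( ( z * x ) * 1 ) <= 1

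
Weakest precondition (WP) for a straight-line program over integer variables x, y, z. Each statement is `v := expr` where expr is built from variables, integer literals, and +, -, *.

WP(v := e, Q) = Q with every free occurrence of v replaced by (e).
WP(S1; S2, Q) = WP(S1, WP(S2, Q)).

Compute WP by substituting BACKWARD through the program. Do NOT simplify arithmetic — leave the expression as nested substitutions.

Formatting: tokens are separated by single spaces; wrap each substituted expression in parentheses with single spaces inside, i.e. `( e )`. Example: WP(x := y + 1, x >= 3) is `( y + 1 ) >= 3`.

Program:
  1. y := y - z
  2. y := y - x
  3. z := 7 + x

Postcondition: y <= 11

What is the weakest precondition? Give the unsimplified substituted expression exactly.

Answer: ( ( y - z ) - x ) <= 11

Derivation:
post: y <= 11
stmt 3: z := 7 + x  -- replace 0 occurrence(s) of z with (7 + x)
  => y <= 11
stmt 2: y := y - x  -- replace 1 occurrence(s) of y with (y - x)
  => ( y - x ) <= 11
stmt 1: y := y - z  -- replace 1 occurrence(s) of y with (y - z)
  => ( ( y - z ) - x ) <= 11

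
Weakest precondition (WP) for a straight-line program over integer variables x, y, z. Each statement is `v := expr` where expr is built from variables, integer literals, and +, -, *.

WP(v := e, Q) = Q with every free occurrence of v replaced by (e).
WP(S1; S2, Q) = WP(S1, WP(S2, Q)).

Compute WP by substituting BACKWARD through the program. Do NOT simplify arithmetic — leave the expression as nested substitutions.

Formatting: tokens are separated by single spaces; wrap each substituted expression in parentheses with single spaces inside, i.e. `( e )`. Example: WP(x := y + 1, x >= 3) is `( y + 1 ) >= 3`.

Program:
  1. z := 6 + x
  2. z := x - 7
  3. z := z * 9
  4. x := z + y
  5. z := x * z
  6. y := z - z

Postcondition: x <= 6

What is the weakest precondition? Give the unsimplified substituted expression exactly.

post: x <= 6
stmt 6: y := z - z  -- replace 0 occurrence(s) of y with (z - z)
  => x <= 6
stmt 5: z := x * z  -- replace 0 occurrence(s) of z with (x * z)
  => x <= 6
stmt 4: x := z + y  -- replace 1 occurrence(s) of x with (z + y)
  => ( z + y ) <= 6
stmt 3: z := z * 9  -- replace 1 occurrence(s) of z with (z * 9)
  => ( ( z * 9 ) + y ) <= 6
stmt 2: z := x - 7  -- replace 1 occurrence(s) of z with (x - 7)
  => ( ( ( x - 7 ) * 9 ) + y ) <= 6
stmt 1: z := 6 + x  -- replace 0 occurrence(s) of z with (6 + x)
  => ( ( ( x - 7 ) * 9 ) + y ) <= 6

Answer: ( ( ( x - 7 ) * 9 ) + y ) <= 6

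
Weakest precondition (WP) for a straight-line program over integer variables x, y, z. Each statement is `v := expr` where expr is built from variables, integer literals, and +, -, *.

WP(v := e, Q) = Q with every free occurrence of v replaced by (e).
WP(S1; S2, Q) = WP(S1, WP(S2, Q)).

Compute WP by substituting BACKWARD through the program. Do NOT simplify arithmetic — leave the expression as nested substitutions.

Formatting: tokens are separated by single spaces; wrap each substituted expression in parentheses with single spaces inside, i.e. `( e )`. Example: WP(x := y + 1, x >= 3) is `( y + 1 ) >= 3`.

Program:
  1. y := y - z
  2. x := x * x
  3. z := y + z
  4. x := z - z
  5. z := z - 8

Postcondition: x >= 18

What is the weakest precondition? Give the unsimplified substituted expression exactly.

Answer: ( ( ( y - z ) + z ) - ( ( y - z ) + z ) ) >= 18

Derivation:
post: x >= 18
stmt 5: z := z - 8  -- replace 0 occurrence(s) of z with (z - 8)
  => x >= 18
stmt 4: x := z - z  -- replace 1 occurrence(s) of x with (z - z)
  => ( z - z ) >= 18
stmt 3: z := y + z  -- replace 2 occurrence(s) of z with (y + z)
  => ( ( y + z ) - ( y + z ) ) >= 18
stmt 2: x := x * x  -- replace 0 occurrence(s) of x with (x * x)
  => ( ( y + z ) - ( y + z ) ) >= 18
stmt 1: y := y - z  -- replace 2 occurrence(s) of y with (y - z)
  => ( ( ( y - z ) + z ) - ( ( y - z ) + z ) ) >= 18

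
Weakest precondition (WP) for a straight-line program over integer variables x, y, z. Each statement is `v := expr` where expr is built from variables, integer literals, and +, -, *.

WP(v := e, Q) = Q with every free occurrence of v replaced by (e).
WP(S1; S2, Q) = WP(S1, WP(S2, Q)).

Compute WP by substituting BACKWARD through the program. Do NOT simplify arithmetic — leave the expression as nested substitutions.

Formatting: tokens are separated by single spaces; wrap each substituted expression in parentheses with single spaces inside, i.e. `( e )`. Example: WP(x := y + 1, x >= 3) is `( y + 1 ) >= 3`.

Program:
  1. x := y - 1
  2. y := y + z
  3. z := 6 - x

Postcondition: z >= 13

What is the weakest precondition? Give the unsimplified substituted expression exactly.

Answer: ( 6 - ( y - 1 ) ) >= 13

Derivation:
post: z >= 13
stmt 3: z := 6 - x  -- replace 1 occurrence(s) of z with (6 - x)
  => ( 6 - x ) >= 13
stmt 2: y := y + z  -- replace 0 occurrence(s) of y with (y + z)
  => ( 6 - x ) >= 13
stmt 1: x := y - 1  -- replace 1 occurrence(s) of x with (y - 1)
  => ( 6 - ( y - 1 ) ) >= 13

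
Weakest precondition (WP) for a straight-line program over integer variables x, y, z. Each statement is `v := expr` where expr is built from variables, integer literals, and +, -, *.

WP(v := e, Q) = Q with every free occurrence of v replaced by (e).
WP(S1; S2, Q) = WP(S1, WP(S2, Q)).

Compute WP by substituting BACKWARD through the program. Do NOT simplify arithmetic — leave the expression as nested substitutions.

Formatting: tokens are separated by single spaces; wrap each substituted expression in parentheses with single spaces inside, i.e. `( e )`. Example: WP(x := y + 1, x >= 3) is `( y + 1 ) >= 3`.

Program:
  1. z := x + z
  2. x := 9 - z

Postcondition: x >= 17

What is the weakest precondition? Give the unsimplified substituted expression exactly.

Answer: ( 9 - ( x + z ) ) >= 17

Derivation:
post: x >= 17
stmt 2: x := 9 - z  -- replace 1 occurrence(s) of x with (9 - z)
  => ( 9 - z ) >= 17
stmt 1: z := x + z  -- replace 1 occurrence(s) of z with (x + z)
  => ( 9 - ( x + z ) ) >= 17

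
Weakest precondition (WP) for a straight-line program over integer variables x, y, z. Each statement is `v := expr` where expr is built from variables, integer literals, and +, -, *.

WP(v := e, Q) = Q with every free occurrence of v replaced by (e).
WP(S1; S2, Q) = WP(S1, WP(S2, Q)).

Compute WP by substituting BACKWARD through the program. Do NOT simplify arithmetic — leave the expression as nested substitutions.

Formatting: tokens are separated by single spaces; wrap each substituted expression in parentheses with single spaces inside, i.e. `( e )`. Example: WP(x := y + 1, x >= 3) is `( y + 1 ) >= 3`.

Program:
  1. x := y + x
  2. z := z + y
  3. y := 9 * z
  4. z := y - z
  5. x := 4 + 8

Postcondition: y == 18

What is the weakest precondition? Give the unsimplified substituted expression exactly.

Answer: ( 9 * ( z + y ) ) == 18

Derivation:
post: y == 18
stmt 5: x := 4 + 8  -- replace 0 occurrence(s) of x with (4 + 8)
  => y == 18
stmt 4: z := y - z  -- replace 0 occurrence(s) of z with (y - z)
  => y == 18
stmt 3: y := 9 * z  -- replace 1 occurrence(s) of y with (9 * z)
  => ( 9 * z ) == 18
stmt 2: z := z + y  -- replace 1 occurrence(s) of z with (z + y)
  => ( 9 * ( z + y ) ) == 18
stmt 1: x := y + x  -- replace 0 occurrence(s) of x with (y + x)
  => ( 9 * ( z + y ) ) == 18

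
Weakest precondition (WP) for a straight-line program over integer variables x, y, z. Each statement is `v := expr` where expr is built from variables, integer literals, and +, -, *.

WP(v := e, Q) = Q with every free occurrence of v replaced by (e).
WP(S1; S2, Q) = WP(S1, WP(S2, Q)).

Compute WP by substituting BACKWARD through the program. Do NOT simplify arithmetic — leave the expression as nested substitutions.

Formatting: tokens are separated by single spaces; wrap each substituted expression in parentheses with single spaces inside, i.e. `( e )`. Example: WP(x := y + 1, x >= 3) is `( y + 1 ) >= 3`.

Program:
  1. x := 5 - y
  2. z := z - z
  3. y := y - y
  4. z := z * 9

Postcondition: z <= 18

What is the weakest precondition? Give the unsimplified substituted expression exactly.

post: z <= 18
stmt 4: z := z * 9  -- replace 1 occurrence(s) of z with (z * 9)
  => ( z * 9 ) <= 18
stmt 3: y := y - y  -- replace 0 occurrence(s) of y with (y - y)
  => ( z * 9 ) <= 18
stmt 2: z := z - z  -- replace 1 occurrence(s) of z with (z - z)
  => ( ( z - z ) * 9 ) <= 18
stmt 1: x := 5 - y  -- replace 0 occurrence(s) of x with (5 - y)
  => ( ( z - z ) * 9 ) <= 18

Answer: ( ( z - z ) * 9 ) <= 18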